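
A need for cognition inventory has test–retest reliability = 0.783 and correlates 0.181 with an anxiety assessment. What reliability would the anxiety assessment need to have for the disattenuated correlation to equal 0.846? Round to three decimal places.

0.058

r_true = r_obs / √(r_xx · r_yy) ⇒ 0.846 = 0.181 / √(0.783 · r_yy).
√(0.783 · r_yy) = 0.181 / 0.846 = 0.2139; 0.783 · r_yy = 0.0458; r_yy = 0.0458 / 0.783 ≈ 0.058.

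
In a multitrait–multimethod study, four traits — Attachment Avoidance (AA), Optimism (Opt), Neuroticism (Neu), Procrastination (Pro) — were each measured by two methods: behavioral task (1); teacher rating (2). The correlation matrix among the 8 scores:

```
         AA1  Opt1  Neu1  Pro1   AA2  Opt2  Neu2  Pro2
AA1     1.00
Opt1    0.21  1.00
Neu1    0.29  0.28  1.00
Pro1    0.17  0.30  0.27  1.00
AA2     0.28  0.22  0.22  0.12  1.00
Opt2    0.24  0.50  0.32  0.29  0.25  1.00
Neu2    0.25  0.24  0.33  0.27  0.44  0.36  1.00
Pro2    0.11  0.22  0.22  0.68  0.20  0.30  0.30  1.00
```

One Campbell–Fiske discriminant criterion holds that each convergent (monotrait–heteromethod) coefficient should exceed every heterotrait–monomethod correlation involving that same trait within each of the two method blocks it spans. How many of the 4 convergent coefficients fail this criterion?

2

Checking each validity diagonal entry against its comparison values:
AA (methods 1·2): 0.28 vs {0.21, 0.25, 0.29, 0.44, 0.17, 0.20} → fail.
Opt (methods 1·2): 0.50 vs {0.21, 0.25, 0.28, 0.36, 0.30, 0.30} → pass.
Neu (methods 1·2): 0.33 vs {0.29, 0.44, 0.28, 0.36, 0.27, 0.30} → fail.
Pro (methods 1·2): 0.68 vs {0.17, 0.20, 0.30, 0.30, 0.27, 0.30} → pass.
2 of 4 fail.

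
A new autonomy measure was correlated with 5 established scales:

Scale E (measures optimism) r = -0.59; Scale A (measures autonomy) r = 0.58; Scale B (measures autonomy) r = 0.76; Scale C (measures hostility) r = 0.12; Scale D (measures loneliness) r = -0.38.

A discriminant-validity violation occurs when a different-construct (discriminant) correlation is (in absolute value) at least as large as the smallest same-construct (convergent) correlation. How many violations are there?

Convergent (same construct = autonomy): Scale A, Scale B.
Smallest convergent = 0.58. Discriminant |r|: 0.59, 0.12, 0.38; count ≥ 0.58 → 1.

1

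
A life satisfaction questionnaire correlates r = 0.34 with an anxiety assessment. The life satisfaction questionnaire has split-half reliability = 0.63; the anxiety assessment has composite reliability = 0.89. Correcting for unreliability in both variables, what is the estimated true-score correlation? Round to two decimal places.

r_true = r_obs / √(r_xx · r_yy) = 0.34 / √(0.63 × 0.89) = 0.34 / √0.5607 = 0.34 / 0.7488 ≈ 0.45.

0.45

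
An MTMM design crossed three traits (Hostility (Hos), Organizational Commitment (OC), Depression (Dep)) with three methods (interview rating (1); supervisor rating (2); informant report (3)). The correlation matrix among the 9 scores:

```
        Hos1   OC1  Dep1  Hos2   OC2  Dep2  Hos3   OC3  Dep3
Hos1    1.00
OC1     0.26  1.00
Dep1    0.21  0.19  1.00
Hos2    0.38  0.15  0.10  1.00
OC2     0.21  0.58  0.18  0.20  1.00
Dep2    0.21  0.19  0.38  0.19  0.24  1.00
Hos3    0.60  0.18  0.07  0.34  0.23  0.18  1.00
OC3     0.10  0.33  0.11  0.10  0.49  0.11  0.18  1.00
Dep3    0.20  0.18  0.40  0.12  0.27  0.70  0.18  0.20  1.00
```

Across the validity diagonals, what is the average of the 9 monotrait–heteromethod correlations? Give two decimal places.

Convergent values: 0.38, 0.60, 0.34, 0.58, 0.33, 0.49, 0.38, 0.40, 0.70; mean = 4.20/9 = 0.47.

0.47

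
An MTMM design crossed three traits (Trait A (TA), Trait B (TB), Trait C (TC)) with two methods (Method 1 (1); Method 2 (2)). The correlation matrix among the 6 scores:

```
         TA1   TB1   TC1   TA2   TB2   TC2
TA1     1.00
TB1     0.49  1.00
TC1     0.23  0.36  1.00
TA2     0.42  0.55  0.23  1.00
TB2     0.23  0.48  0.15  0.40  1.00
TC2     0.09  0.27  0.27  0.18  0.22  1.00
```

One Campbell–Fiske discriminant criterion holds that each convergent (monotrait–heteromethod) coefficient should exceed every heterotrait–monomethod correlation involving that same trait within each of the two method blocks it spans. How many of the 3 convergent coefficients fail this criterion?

Checking each validity diagonal entry against its comparison values:
TA (methods 1·2): 0.42 vs {0.49, 0.40, 0.23, 0.18} → fail.
TB (methods 1·2): 0.48 vs {0.49, 0.40, 0.36, 0.22} → fail.
TC (methods 1·2): 0.27 vs {0.23, 0.18, 0.36, 0.22} → fail.
3 of 3 fail.

3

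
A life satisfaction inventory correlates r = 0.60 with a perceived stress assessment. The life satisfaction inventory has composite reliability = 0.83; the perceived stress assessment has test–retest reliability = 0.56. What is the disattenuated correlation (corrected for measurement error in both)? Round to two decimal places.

0.88

r_true = r_obs / √(r_xx · r_yy) = 0.60 / √(0.83 × 0.56) = 0.60 / √0.4648 = 0.60 / 0.6818 ≈ 0.88.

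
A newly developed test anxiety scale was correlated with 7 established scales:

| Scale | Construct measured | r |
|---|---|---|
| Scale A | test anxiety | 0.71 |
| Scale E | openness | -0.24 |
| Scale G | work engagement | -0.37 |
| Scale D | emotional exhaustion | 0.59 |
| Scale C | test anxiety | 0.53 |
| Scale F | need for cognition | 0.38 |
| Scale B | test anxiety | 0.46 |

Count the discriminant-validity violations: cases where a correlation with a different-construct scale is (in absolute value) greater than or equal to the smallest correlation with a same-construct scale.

Convergent (same construct = test anxiety): Scale A, Scale C, Scale B.
Smallest convergent = 0.46. Discriminant |r|: 0.24, 0.37, 0.59, 0.38; count ≥ 0.46 → 1.

1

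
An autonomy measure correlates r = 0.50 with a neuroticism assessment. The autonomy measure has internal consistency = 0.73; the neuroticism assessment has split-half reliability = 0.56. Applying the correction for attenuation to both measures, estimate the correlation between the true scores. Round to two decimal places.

r_true = r_obs / √(r_xx · r_yy) = 0.50 / √(0.73 × 0.56) = 0.50 / √0.4088 = 0.50 / 0.6394 ≈ 0.78.

0.78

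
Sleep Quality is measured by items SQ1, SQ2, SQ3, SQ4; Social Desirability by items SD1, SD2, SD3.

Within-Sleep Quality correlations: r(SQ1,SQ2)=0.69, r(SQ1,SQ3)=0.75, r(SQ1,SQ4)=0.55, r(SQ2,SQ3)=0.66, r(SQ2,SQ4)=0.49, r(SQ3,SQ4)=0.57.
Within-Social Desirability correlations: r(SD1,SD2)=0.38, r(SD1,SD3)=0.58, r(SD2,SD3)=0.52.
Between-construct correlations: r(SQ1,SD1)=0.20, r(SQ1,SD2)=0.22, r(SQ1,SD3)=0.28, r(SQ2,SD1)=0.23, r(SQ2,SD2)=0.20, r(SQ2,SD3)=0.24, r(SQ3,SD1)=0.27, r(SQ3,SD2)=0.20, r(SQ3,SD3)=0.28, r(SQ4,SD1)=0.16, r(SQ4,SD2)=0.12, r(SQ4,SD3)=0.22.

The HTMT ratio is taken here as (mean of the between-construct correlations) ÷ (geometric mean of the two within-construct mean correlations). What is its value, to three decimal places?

Between-construct mean = 2.62/12 = 0.2183.
Mean within-SQ = 3.71/6 = 0.6183; mean within-SD = 1.48/3 = 0.4933.
Geometric mean = √(0.6183 × 0.4933) = 0.5523.
HTMT = 0.2183 / 0.5523 = 0.395.

0.395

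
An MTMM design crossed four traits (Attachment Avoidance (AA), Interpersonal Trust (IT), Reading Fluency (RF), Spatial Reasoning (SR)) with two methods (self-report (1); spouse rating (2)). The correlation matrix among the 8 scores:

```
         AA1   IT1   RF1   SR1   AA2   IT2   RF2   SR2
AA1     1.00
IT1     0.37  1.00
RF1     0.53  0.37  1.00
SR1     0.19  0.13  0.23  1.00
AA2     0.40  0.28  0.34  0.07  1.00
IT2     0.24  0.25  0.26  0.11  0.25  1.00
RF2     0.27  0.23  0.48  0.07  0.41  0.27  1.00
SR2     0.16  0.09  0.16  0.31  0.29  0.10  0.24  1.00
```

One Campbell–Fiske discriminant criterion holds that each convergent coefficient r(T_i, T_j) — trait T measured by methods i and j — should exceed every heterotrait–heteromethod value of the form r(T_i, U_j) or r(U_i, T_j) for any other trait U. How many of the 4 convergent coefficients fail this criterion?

1

Convergent coefficients and their comparison sets:
AA (methods 1·2): 0.40 vs {0.24, 0.28, 0.27, 0.34, 0.16, 0.07} → pass.
IT (methods 1·2): 0.25 vs {0.28, 0.24, 0.23, 0.26, 0.09, 0.11} → fail.
RF (methods 1·2): 0.48 vs {0.34, 0.27, 0.26, 0.23, 0.16, 0.07} → pass.
SR (methods 1·2): 0.31 vs {0.07, 0.16, 0.11, 0.09, 0.07, 0.16} → pass.
1 of 4 fail.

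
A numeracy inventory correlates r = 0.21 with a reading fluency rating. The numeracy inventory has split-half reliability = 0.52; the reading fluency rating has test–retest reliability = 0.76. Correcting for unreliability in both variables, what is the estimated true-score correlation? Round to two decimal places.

0.33

r_true = r_obs / √(r_xx · r_yy) = 0.21 / √(0.52 × 0.76) = 0.21 / √0.3952 = 0.21 / 0.6286 ≈ 0.33.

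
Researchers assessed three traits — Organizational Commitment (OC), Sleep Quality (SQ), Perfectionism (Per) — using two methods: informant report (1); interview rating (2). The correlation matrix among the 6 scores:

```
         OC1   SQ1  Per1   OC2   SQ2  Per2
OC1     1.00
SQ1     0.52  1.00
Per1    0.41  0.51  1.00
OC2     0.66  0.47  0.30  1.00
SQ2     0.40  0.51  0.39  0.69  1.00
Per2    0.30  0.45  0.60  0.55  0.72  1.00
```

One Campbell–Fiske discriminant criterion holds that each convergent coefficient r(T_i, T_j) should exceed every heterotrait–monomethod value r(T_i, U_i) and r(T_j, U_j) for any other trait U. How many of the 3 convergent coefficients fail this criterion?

3

Convergent coefficients and their comparison sets:
OC (methods 1·2): 0.66 vs {0.52, 0.69, 0.41, 0.55} → fail.
SQ (methods 1·2): 0.51 vs {0.52, 0.69, 0.51, 0.72} → fail.
Per (methods 1·2): 0.60 vs {0.41, 0.55, 0.51, 0.72} → fail.
3 of 3 fail.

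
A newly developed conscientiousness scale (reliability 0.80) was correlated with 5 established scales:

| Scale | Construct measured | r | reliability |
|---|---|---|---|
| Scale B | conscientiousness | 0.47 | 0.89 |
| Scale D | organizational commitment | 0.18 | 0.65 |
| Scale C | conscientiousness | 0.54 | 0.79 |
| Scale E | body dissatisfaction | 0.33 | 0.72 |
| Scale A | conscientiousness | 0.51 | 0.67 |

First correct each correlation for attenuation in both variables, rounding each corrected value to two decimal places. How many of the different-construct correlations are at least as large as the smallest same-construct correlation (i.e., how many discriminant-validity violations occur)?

0

Disattenuated r (r / √(r_scale · r_new)):
  Scale B (conv): 0.47 / √(0.89·0.80) = 0.56
  Scale D (disc): 0.18 / √(0.65·0.80) = 0.25
  Scale C (conv): 0.54 / √(0.79·0.80) = 0.68
  Scale E (disc): 0.33 / √(0.72·0.80) = 0.43
  Scale A (conv): 0.51 / √(0.67·0.80) = 0.70
Smallest convergent = 0.56. Discriminant values: 0.25, 0.43; count ≥ 0.56 → 0.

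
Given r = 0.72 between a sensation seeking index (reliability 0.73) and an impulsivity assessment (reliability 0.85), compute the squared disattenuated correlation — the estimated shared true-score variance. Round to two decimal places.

Disattenuated r = 0.72 / √(0.73 × 0.85) = 0.72 / 0.7877 = 0.9141.
Shared true-score variance = 0.9141² = 0.8356 ≈ 0.84.

0.84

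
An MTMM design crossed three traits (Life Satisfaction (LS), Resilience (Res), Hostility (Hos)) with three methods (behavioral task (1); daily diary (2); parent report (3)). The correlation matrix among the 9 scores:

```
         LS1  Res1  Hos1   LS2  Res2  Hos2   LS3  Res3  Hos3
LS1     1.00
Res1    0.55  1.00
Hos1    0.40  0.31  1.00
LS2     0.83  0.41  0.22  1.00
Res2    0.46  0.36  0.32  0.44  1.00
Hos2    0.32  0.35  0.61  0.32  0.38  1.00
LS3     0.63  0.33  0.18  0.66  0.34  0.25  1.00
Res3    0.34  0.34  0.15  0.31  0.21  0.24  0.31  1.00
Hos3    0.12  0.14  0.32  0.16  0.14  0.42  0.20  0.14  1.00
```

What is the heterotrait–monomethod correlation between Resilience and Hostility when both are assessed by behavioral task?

Different traits, same method: r(Res1, Hos1) = 0.31.

0.31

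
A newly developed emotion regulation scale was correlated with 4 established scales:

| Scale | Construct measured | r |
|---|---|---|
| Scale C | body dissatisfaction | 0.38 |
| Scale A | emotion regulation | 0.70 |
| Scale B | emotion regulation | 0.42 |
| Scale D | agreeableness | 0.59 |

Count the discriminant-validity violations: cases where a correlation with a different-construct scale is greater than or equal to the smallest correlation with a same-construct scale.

1

Convergent (same construct = emotion regulation): Scale A, Scale B.
Smallest convergent = 0.42. Discriminant values: 0.38, 0.59; count ≥ 0.42 → 1.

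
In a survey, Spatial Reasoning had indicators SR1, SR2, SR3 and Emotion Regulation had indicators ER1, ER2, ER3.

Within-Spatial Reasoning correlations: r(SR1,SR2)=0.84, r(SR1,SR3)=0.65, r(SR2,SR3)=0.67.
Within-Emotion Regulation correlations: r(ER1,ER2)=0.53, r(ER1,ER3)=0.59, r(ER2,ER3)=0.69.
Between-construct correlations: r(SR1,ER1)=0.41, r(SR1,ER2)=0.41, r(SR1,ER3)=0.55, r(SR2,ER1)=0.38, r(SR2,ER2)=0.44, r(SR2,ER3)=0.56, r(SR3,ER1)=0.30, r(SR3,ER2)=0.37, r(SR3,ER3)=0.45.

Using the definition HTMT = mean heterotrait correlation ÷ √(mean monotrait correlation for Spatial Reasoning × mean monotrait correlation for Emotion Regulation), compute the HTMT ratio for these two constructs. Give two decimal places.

0.65

Mean between = 3.87/9 = 0.4300.
Mean within-SR = 2.16/3 = 0.7200; mean within-ER = 1.81/3 = 0.6033.
Geometric mean = √(0.7200 × 0.6033) = 0.6591.
HTMT = 0.4300 / 0.6591 = 0.65.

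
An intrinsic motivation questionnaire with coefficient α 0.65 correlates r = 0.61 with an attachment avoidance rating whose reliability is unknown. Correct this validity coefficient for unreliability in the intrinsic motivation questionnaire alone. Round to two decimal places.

Single correction: r_c = r_obs / √r_xx = 0.61 / √0.65 = 0.61 / 0.8062 ≈ 0.76.

0.76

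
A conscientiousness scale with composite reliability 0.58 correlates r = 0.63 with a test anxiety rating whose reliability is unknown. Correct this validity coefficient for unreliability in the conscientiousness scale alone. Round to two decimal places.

0.83

Single correction: r_c = r_obs / √r_xx = 0.63 / √0.58 = 0.63 / 0.7616 ≈ 0.83.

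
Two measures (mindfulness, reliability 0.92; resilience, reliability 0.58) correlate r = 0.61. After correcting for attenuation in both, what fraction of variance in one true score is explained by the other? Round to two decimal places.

Disattenuated r = 0.61 / √(0.92 × 0.58) = 0.61 / 0.7305 = 0.8350.
Shared true-score variance = 0.8350² = 0.6972 ≈ 0.70.

0.70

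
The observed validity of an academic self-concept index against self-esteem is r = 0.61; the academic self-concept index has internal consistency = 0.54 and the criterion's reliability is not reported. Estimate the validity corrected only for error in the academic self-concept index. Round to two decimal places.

0.83

Single correction: r_c = r_obs / √r_xx = 0.61 / √0.54 = 0.61 / 0.7348 ≈ 0.83.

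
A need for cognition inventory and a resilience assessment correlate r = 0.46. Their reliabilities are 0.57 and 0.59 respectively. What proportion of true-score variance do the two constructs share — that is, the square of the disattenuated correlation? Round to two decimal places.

0.63

Disattenuated r = 0.46 / √(0.57 × 0.59) = 0.46 / 0.5799 = 0.7932.
Shared true-score variance = 0.7932² = 0.6292 ≈ 0.63.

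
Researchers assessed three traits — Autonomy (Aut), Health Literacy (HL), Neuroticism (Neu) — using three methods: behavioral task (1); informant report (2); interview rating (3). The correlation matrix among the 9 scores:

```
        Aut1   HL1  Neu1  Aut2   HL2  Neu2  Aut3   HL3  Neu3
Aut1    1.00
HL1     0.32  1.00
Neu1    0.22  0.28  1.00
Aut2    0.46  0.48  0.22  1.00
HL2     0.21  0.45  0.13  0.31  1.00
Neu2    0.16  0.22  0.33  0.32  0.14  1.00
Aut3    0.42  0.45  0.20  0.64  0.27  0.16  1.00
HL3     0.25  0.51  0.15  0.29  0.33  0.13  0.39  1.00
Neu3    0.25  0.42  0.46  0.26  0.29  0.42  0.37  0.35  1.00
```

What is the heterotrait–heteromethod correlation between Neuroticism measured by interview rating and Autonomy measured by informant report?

0.26

Different traits and methods: r(Neu3, Aut2) = 0.26.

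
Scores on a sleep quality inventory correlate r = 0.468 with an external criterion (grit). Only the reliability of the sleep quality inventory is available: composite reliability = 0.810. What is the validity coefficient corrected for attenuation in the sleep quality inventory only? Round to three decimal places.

Single correction: r_c = r_obs / √r_xx = 0.468 / √0.810 = 0.468 / 0.9000 ≈ 0.520.

0.520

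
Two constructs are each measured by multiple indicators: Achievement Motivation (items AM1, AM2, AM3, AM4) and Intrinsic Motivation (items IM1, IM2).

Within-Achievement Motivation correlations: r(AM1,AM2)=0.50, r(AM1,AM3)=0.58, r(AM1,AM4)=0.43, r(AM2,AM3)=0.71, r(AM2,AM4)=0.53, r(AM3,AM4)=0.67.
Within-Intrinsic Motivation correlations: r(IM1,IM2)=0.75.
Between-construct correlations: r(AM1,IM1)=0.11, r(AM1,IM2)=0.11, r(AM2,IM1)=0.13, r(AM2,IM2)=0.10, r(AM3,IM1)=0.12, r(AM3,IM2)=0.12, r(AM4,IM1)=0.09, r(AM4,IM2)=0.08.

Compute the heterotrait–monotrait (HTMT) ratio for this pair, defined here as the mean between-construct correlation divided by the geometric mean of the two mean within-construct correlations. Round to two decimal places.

0.16

Between-construct mean = 0.86/8 = 0.1075.
Mean within-AM = 3.42/6 = 0.5700; mean within-IM = 0.75/1 = 0.7500.
Geometric mean = √(0.5700 × 0.7500) = 0.6538.
HTMT = 0.1075 / 0.6538 = 0.16.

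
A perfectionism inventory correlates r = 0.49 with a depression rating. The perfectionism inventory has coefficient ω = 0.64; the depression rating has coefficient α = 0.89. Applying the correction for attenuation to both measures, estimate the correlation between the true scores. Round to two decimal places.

0.65

r_true = r_obs / √(r_xx · r_yy) = 0.49 / √(0.64 × 0.89) = 0.49 / √0.5696 = 0.49 / 0.7547 ≈ 0.65.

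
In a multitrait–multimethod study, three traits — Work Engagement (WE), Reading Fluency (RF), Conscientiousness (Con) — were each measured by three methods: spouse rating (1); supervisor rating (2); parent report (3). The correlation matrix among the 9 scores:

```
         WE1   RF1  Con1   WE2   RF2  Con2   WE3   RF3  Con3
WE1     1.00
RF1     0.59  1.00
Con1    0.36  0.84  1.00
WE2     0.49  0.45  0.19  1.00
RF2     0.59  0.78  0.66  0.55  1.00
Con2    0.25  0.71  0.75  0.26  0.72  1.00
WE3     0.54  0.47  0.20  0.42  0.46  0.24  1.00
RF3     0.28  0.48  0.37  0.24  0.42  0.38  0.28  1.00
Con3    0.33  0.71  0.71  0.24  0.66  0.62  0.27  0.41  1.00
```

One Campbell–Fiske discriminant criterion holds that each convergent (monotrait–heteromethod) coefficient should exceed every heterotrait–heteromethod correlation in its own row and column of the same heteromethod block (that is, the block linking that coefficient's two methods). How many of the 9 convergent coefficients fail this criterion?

6

Each convergent coefficient versus the relevant comparison correlations:
WE (methods 1·2): 0.49 vs {0.59, 0.45, 0.25, 0.19} → fail.
WE (methods 1·3): 0.54 vs {0.28, 0.47, 0.33, 0.20} → pass.
WE (methods 2·3): 0.42 vs {0.24, 0.46, 0.24, 0.24} → fail.
RF (methods 1·2): 0.78 vs {0.45, 0.59, 0.71, 0.66} → pass.
RF (methods 1·3): 0.48 vs {0.47, 0.28, 0.71, 0.37} → fail.
RF (methods 2·3): 0.42 vs {0.46, 0.24, 0.66, 0.38} → fail.
Con (methods 1·2): 0.75 vs {0.19, 0.25, 0.66, 0.71} → pass.
Con (methods 1·3): 0.71 vs {0.20, 0.33, 0.37, 0.71} → fail.
Con (methods 2·3): 0.62 vs {0.24, 0.24, 0.38, 0.66} → fail.
6 of 9 fail.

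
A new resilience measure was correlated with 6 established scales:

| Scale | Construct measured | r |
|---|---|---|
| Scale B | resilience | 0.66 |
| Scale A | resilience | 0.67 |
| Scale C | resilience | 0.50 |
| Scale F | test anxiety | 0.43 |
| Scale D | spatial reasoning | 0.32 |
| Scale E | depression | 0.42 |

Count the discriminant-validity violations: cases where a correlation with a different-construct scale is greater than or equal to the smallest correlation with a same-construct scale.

0

Convergent (same construct = resilience): Scale B, Scale A, Scale C.
Smallest convergent = 0.50. Discriminant values: 0.43, 0.32, 0.42; count ≥ 0.50 → 0.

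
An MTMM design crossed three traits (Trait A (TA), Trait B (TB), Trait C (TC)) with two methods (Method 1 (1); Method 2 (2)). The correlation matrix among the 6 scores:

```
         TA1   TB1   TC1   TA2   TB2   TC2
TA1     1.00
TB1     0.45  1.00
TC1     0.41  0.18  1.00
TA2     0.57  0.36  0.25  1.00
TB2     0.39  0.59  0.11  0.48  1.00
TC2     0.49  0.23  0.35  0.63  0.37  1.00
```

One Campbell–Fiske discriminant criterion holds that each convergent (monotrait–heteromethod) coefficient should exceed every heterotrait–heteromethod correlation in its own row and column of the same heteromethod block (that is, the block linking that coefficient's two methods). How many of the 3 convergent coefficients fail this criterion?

1

Checking each validity diagonal entry against its comparison values:
TA (methods 1·2): 0.57 vs {0.39, 0.36, 0.49, 0.25} → pass.
TB (methods 1·2): 0.59 vs {0.36, 0.39, 0.23, 0.11} → pass.
TC (methods 1·2): 0.35 vs {0.25, 0.49, 0.11, 0.23} → fail.
1 of 3 fail.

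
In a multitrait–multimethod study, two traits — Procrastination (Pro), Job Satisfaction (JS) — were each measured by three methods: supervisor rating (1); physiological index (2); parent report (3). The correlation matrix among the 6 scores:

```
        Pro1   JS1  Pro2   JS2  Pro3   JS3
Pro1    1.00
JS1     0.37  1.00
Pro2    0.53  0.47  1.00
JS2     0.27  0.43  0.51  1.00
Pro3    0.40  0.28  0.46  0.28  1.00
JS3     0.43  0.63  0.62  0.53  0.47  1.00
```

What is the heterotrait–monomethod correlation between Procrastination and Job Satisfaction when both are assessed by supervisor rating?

Different traits, same method: r(Pro1, JS1) = 0.37.

0.37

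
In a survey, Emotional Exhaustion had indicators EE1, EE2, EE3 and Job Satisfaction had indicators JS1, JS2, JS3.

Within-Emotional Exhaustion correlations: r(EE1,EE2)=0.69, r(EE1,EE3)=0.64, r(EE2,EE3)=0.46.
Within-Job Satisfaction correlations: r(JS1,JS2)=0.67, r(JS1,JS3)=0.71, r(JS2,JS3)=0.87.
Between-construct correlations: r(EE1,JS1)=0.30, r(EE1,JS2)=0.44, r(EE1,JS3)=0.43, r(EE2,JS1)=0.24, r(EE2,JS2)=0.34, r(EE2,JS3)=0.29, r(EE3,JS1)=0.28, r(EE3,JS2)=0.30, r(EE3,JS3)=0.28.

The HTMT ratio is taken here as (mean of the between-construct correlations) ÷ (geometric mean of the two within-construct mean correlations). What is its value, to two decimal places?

0.48

Mean heterotrait r = 2.90/9 = 0.3222.
Mean within-EE = 1.79/3 = 0.5967; mean within-JS = 2.25/3 = 0.7500.
Geometric mean = √(0.5967 × 0.7500) = 0.6690.
HTMT = 0.3222 / 0.6690 = 0.48.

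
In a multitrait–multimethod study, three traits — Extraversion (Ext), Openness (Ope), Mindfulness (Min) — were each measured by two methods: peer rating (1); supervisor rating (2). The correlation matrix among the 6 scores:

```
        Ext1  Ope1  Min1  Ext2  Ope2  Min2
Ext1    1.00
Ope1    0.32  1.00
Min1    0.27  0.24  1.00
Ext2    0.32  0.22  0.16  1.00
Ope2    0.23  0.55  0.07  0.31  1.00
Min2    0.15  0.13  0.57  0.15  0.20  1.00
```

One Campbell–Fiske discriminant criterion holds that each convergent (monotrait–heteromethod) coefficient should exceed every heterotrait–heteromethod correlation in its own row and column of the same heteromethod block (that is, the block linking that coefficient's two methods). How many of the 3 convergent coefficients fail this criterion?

0

Each convergent coefficient versus the relevant comparison correlations:
Ext (methods 1·2): 0.32 vs {0.23, 0.22, 0.15, 0.16} → pass.
Ope (methods 1·2): 0.55 vs {0.22, 0.23, 0.13, 0.07} → pass.
Min (methods 1·2): 0.57 vs {0.16, 0.15, 0.07, 0.13} → pass.
0 of 3 fail.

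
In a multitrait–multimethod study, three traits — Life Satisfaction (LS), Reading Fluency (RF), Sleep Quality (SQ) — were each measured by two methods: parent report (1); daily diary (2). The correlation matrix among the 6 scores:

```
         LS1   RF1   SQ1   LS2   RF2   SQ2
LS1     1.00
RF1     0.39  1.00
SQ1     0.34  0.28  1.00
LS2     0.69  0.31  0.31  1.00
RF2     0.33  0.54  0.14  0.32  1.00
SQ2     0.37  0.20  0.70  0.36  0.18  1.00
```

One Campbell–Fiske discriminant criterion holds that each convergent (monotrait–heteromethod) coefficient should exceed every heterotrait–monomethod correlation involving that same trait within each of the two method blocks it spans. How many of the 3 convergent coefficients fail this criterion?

0

Each convergent coefficient versus the relevant comparison correlations:
LS (methods 1·2): 0.69 vs {0.39, 0.32, 0.34, 0.36} → pass.
RF (methods 1·2): 0.54 vs {0.39, 0.32, 0.28, 0.18} → pass.
SQ (methods 1·2): 0.70 vs {0.34, 0.36, 0.28, 0.18} → pass.
0 of 3 fail.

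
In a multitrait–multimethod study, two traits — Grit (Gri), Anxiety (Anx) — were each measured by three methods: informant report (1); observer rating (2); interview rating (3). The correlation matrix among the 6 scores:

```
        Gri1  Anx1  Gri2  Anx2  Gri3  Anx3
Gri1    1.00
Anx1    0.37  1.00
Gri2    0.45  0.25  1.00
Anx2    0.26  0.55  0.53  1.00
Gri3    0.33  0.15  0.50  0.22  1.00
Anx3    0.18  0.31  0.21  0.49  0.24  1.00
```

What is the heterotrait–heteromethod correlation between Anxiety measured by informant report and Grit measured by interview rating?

Different traits and methods: r(Anx1, Gri3) = 0.15.

0.15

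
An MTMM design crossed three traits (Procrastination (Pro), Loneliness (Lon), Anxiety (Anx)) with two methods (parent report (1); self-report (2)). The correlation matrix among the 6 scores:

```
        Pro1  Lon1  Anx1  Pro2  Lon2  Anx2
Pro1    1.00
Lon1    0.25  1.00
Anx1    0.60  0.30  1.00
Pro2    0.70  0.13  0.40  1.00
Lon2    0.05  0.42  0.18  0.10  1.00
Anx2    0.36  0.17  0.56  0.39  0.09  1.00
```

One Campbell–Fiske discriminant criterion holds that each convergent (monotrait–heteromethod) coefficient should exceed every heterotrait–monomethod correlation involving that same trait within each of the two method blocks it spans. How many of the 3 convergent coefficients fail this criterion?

Convergent coefficients and their comparison sets:
Pro (methods 1·2): 0.70 vs {0.25, 0.10, 0.60, 0.39} → pass.
Lon (methods 1·2): 0.42 vs {0.25, 0.10, 0.30, 0.09} → pass.
Anx (methods 1·2): 0.56 vs {0.60, 0.39, 0.30, 0.09} → fail.
1 of 3 fail.

1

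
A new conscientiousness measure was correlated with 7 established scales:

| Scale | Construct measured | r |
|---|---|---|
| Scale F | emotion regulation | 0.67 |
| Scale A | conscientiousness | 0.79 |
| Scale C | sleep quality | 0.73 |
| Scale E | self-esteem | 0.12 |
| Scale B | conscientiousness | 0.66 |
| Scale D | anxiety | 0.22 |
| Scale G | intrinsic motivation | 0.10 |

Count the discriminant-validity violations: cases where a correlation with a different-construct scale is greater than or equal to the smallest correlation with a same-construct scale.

2

Convergent (same construct = conscientiousness): Scale A, Scale B.
Smallest convergent = 0.66. Discriminant values: 0.67, 0.73, 0.12, 0.22, 0.10; count ≥ 0.66 → 2.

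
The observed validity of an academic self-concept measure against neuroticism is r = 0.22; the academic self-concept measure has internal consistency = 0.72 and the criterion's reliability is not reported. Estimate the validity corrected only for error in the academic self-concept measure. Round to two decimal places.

Single correction: r_c = r_obs / √r_xx = 0.22 / √0.72 = 0.22 / 0.8485 ≈ 0.26.

0.26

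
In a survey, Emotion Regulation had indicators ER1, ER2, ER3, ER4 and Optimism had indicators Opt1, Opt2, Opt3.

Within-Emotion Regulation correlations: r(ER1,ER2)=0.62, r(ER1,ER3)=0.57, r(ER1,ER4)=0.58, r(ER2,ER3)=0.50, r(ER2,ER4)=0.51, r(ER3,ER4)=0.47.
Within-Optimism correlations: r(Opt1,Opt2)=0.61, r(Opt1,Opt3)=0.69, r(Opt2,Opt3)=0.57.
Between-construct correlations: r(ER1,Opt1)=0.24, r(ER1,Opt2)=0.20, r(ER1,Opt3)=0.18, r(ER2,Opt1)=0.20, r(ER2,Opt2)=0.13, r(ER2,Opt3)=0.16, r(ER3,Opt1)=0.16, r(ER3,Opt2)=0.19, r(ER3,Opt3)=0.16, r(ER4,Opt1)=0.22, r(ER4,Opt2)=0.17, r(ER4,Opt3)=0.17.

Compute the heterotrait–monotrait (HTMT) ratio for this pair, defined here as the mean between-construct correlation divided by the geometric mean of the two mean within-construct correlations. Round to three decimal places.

0.313

Between-construct mean = 2.18/12 = 0.1817.
Mean within-ER = 3.25/6 = 0.5417; mean within-Opt = 1.87/3 = 0.6233.
Geometric mean = √(0.5417 × 0.6233) = 0.5811.
HTMT = 0.1817 / 0.5811 = 0.313.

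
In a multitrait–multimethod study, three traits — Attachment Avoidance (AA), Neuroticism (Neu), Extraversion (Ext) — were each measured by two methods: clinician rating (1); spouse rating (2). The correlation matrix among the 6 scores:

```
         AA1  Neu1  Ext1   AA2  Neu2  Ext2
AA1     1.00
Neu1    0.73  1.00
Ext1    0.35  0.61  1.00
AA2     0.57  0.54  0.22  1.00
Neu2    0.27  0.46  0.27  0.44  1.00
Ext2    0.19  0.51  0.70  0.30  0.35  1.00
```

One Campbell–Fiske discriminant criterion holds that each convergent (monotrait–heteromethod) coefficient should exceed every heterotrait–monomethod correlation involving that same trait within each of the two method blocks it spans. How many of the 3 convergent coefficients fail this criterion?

Checking each validity diagonal entry against its comparison values:
AA (methods 1·2): 0.57 vs {0.73, 0.44, 0.35, 0.30} → fail.
Neu (methods 1·2): 0.46 vs {0.73, 0.44, 0.61, 0.35} → fail.
Ext (methods 1·2): 0.70 vs {0.35, 0.30, 0.61, 0.35} → pass.
2 of 3 fail.

2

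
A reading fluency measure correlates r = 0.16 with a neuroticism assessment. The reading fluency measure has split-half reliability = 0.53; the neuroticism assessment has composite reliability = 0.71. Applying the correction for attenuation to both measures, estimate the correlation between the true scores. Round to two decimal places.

0.26

r_true = r_obs / √(r_xx · r_yy) = 0.16 / √(0.53 × 0.71) = 0.16 / √0.3763 = 0.16 / 0.6134 ≈ 0.26.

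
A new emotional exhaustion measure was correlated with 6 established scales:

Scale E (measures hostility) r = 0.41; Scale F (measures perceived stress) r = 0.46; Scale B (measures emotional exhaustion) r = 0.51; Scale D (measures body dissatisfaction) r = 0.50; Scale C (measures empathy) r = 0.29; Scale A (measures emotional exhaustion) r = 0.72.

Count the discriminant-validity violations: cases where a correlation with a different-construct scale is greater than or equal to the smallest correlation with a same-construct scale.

Convergent (same construct = emotional exhaustion): Scale B, Scale A.
Smallest convergent = 0.51. Discriminant values: 0.41, 0.46, 0.50, 0.29; count ≥ 0.51 → 0.

0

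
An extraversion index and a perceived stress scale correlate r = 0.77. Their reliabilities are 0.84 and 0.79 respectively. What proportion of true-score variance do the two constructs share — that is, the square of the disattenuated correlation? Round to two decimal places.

Disattenuated r = 0.77 / √(0.84 × 0.79) = 0.77 / 0.8146 = 0.9452.
Shared true-score variance = 0.9452² = 0.8934 ≈ 0.89.

0.89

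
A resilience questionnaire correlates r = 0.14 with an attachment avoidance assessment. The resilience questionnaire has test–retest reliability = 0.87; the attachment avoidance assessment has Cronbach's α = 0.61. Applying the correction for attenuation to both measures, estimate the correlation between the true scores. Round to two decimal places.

0.19

r_true = r_obs / √(r_xx · r_yy) = 0.14 / √(0.87 × 0.61) = 0.14 / √0.5307 = 0.14 / 0.7285 ≈ 0.19.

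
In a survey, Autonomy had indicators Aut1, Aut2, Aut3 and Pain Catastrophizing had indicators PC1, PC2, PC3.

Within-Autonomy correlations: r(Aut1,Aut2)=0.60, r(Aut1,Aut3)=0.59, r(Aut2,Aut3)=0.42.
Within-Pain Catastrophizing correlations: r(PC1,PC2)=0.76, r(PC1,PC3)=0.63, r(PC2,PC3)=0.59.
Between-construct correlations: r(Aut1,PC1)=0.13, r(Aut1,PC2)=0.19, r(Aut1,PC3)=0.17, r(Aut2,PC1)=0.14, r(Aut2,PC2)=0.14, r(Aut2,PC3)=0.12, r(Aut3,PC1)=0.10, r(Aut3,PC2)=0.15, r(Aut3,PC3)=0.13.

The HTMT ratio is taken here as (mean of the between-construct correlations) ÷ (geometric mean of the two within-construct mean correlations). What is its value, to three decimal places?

Between-construct mean = 1.27/9 = 0.1411.
Mean within-Aut = 1.61/3 = 0.5367; mean within-PC = 1.98/3 = 0.6600.
Geometric mean = √(0.5367 × 0.6600) = 0.5952.
HTMT = 0.1411 / 0.5952 = 0.237.

0.237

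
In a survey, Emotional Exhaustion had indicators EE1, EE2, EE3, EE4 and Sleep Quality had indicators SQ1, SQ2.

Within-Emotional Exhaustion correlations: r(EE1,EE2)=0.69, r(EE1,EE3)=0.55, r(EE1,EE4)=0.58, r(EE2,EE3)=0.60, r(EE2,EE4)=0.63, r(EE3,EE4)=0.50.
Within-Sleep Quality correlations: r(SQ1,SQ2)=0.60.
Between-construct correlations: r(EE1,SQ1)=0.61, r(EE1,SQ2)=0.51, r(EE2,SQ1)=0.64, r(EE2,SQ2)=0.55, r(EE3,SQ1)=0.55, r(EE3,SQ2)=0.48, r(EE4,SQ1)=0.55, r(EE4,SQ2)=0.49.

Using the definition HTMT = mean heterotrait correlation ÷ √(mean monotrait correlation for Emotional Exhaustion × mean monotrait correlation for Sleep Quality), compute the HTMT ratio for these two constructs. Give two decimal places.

0.92

Mean heterotrait r = 4.38/8 = 0.5475.
Mean within-EE = 3.55/6 = 0.5917; mean within-SQ = 0.60/1 = 0.6000.
Geometric mean = √(0.5917 × 0.6000) = 0.5958.
HTMT = 0.5475 / 0.5958 = 0.92.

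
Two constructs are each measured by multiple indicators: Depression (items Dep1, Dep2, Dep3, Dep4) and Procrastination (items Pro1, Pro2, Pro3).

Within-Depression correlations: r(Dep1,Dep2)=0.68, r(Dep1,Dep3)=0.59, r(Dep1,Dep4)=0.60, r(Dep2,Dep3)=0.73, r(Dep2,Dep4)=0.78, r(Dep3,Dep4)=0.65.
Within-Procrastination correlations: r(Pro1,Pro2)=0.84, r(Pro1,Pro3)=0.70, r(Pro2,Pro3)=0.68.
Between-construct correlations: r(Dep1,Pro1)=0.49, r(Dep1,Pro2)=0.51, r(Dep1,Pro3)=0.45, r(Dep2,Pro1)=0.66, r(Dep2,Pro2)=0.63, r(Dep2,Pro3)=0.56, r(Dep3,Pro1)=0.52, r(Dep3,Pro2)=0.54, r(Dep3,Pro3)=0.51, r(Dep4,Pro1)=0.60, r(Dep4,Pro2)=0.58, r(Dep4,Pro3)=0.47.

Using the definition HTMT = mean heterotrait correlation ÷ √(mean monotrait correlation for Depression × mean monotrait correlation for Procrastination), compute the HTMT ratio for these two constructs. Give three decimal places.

Mean between = 6.52/12 = 0.5433.
Mean within-Dep = 4.03/6 = 0.6717; mean within-Pro = 2.22/3 = 0.7400.
Geometric mean = √(0.6717 × 0.7400) = 0.7050.
HTMT = 0.5433 / 0.7050 = 0.771.

0.771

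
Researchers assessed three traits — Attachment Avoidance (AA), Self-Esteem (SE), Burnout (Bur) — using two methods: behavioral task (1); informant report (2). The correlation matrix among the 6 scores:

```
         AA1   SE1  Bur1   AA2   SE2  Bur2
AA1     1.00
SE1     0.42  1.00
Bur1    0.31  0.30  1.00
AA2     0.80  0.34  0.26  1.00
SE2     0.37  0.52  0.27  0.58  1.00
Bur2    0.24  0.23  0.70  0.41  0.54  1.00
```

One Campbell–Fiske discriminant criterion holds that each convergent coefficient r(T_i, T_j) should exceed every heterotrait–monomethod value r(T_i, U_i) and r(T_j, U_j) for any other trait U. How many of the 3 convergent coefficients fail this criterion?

Convergent coefficients and their comparison sets:
AA (methods 1·2): 0.80 vs {0.42, 0.58, 0.31, 0.41} → pass.
SE (methods 1·2): 0.52 vs {0.42, 0.58, 0.30, 0.54} → fail.
Bur (methods 1·2): 0.70 vs {0.31, 0.41, 0.30, 0.54} → pass.
1 of 3 fail.

1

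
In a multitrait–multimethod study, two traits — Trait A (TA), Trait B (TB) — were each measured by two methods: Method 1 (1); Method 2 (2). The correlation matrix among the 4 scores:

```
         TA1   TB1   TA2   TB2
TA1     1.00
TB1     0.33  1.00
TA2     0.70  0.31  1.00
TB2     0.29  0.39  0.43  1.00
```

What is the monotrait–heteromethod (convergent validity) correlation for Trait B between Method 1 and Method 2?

Same trait (TB), different methods: r(TB1, TB2) = 0.39.

0.39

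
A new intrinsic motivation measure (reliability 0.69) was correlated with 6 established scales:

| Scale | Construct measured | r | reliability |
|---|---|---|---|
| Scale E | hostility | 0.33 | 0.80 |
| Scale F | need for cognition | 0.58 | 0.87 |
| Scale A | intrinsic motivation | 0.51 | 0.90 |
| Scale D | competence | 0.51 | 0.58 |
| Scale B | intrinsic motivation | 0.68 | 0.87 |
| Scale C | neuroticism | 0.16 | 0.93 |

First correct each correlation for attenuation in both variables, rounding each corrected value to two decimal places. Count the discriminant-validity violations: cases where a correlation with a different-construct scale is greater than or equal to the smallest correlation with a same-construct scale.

Disattenuated r (r / √(r_scale · r_new)):
  Scale E (disc): 0.33 / √(0.80·0.69) = 0.44
  Scale F (disc): 0.58 / √(0.87·0.69) = 0.75
  Scale A (conv): 0.51 / √(0.90·0.69) = 0.65
  Scale D (disc): 0.51 / √(0.58·0.69) = 0.81
  Scale B (conv): 0.68 / √(0.87·0.69) = 0.88
  Scale C (disc): 0.16 / √(0.93·0.69) = 0.20
Smallest convergent = 0.65. Discriminant values: 0.44, 0.75, 0.81, 0.20; count ≥ 0.65 → 2.

2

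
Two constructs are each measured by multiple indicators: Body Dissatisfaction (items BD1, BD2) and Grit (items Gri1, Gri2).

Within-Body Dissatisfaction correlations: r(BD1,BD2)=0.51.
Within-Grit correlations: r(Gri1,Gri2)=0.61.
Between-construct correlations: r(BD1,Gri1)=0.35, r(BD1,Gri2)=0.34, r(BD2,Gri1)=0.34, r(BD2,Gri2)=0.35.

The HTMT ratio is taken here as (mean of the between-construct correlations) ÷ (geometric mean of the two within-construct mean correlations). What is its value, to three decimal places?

0.619

Mean between = 1.38/4 = 0.3450.
Mean within-BD = 0.51/1 = 0.5100; mean within-Gri = 0.61/1 = 0.6100.
Geometric mean = √(0.5100 × 0.6100) = 0.5578.
HTMT = 0.3450 / 0.5578 = 0.619.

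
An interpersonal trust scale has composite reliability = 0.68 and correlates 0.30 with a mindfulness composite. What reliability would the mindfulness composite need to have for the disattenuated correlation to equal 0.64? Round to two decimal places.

0.32

r_true = r_obs / √(r_xx · r_yy) ⇒ 0.64 = 0.30 / √(0.68 · r_yy).
√(0.68 · r_yy) = 0.30 / 0.64 = 0.4688; 0.68 · r_yy = 0.2198; r_yy = 0.2198 / 0.68 ≈ 0.32.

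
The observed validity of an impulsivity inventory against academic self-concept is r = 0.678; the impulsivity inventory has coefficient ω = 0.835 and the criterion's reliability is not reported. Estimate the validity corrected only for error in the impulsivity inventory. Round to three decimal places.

Single correction: r_c = r_obs / √r_xx = 0.678 / √0.835 = 0.678 / 0.9138 ≈ 0.742.

0.742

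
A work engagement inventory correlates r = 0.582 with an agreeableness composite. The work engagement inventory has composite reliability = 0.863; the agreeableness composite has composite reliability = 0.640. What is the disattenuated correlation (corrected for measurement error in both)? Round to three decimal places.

0.783

r_true = r_obs / √(r_xx · r_yy) = 0.582 / √(0.863 × 0.640) = 0.582 / √0.552320 = 0.582 / 0.7432 ≈ 0.783.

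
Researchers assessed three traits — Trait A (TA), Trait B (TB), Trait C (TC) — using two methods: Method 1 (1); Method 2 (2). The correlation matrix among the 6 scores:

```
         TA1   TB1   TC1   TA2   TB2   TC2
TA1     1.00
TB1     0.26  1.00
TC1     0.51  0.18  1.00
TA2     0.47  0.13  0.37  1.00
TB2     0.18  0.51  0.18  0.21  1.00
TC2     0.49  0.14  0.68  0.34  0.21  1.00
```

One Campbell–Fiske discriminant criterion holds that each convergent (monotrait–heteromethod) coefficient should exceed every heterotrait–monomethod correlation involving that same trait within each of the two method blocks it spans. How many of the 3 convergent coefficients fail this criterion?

1

Each convergent coefficient versus the relevant comparison correlations:
TA (methods 1·2): 0.47 vs {0.26, 0.21, 0.51, 0.34} → fail.
TB (methods 1·2): 0.51 vs {0.26, 0.21, 0.18, 0.21} → pass.
TC (methods 1·2): 0.68 vs {0.51, 0.34, 0.18, 0.21} → pass.
1 of 3 fail.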